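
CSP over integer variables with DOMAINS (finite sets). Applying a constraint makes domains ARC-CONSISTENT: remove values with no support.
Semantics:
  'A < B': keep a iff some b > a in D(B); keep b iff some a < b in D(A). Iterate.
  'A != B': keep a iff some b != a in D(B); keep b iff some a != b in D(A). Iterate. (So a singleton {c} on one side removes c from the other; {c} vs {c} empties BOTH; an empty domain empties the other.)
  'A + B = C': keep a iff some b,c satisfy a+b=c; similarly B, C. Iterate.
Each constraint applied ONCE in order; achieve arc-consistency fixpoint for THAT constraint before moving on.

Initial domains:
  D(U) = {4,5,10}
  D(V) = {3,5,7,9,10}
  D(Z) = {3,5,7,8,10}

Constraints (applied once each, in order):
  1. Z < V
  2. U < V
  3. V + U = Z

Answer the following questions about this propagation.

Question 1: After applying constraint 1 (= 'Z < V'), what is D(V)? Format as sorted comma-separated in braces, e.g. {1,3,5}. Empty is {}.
Constraint 1 (Z < V) on D(Z)={3,5,7,8,10} D(V)={3,5,7,9,10}: Z {3,5,7,8,10}->{3,5,7,8}; V {3,5,7,9,10}->{5,7,9,10}
So after constraint 1: D(V) = {5,7,9,10}

Answer: {5,7,9,10}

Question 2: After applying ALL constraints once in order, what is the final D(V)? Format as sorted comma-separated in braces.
Answer: {}

Derivation:
Constraint 1 (Z < V) on D(Z)={3,5,7,8,10} D(V)={3,5,7,9,10}: Z {3,5,7,8,10}->{3,5,7,8}; V {3,5,7,9,10}->{5,7,9,10}
Constraint 2 (U < V) on D(U)={4,5,10} D(V)={5,7,9,10}: U {4,5,10}->{4,5}
Constraint 3 (V + U = Z) on D(V)={5,7,9,10} D(U)={4,5} D(Z)={3,5,7,8}: V {5,7,9,10}->{}; U {4,5}->{}; Z {3,5,7,8}->{}
So after all 3 constraints: D(V) = {}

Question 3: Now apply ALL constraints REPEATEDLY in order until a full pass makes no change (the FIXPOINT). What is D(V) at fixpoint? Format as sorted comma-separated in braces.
pass 0 (initial): D(V)={3,5,7,9,10}
pass 1: U {4,5,10}->{}; V {3,5,7,9,10}->{}; Z {3,5,7,8,10}->{}
pass 2: no change
Fixpoint after 2 passes: D(V) = {}

Answer: {}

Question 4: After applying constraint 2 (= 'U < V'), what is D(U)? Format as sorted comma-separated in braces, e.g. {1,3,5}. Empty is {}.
Constraint 1 (Z < V) on D(Z)={3,5,7,8,10} D(V)={3,5,7,9,10}: Z {3,5,7,8,10}->{3,5,7,8}; V {3,5,7,9,10}->{5,7,9,10}
Constraint 2 (U < V) on D(U)={4,5,10} D(V)={5,7,9,10}: U {4,5,10}->{4,5}
So after constraint 2: D(U) = {4,5}

Answer: {4,5}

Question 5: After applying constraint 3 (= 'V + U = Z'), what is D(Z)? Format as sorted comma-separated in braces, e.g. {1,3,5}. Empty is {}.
Answer: {}

Derivation:
Constraint 1 (Z < V) on D(Z)={3,5,7,8,10} D(V)={3,5,7,9,10}: Z {3,5,7,8,10}->{3,5,7,8}; V {3,5,7,9,10}->{5,7,9,10}
Constraint 2 (U < V) on D(U)={4,5,10} D(V)={5,7,9,10}: U {4,5,10}->{4,5}
Constraint 3 (V + U = Z) on D(V)={5,7,9,10} D(U)={4,5} D(Z)={3,5,7,8}: V {5,7,9,10}->{}; U {4,5}->{}; Z {3,5,7,8}->{}
So after constraint 3: D(Z) = {}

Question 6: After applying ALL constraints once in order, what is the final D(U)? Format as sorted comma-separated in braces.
Answer: {}

Derivation:
Constraint 1 (Z < V) on D(Z)={3,5,7,8,10} D(V)={3,5,7,9,10}: Z {3,5,7,8,10}->{3,5,7,8}; V {3,5,7,9,10}->{5,7,9,10}
Constraint 2 (U < V) on D(U)={4,5,10} D(V)={5,7,9,10}: U {4,5,10}->{4,5}
Constraint 3 (V + U = Z) on D(V)={5,7,9,10} D(U)={4,5} D(Z)={3,5,7,8}: V {5,7,9,10}->{}; U {4,5}->{}; Z {3,5,7,8}->{}
So after all 3 constraints: D(U) = {}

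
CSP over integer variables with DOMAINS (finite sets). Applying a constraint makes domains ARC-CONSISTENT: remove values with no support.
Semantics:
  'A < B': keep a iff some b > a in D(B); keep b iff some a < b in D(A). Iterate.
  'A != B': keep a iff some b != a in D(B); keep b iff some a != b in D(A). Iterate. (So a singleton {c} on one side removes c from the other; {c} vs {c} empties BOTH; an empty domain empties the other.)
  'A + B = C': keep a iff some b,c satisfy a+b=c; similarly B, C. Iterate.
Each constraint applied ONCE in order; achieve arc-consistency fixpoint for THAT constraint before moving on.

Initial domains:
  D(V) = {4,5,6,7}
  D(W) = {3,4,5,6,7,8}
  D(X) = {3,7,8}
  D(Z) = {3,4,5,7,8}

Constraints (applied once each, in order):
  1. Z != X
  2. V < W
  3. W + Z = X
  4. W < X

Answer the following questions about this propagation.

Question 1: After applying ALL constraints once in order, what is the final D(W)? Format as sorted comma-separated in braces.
Answer: {5}

Derivation:
Constraint 1 (Z != X) on D(Z)={3,4,5,7,8} D(X)={3,7,8}: no change
Constraint 2 (V < W) on D(V)={4,5,6,7} D(W)={3,4,5,6,7,8}: W {3,4,5,6,7,8}->{5,6,7,8}
Constraint 3 (W + Z = X) on D(W)={5,6,7,8} D(Z)={3,4,5,7,8} D(X)={3,7,8}: W {5,6,7,8}->{5}; Z {3,4,5,7,8}->{3}; X {3,7,8}->{8}
Constraint 4 (W < X) on D(W)={5} D(X)={8}: no change
So after all 4 constraints: D(W) = {5}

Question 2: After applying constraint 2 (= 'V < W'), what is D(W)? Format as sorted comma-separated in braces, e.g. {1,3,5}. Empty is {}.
Answer: {5,6,7,8}

Derivation:
Constraint 1 (Z != X) on D(Z)={3,4,5,7,8} D(X)={3,7,8}: no change
Constraint 2 (V < W) on D(V)={4,5,6,7} D(W)={3,4,5,6,7,8}: W {3,4,5,6,7,8}->{5,6,7,8}
So after constraint 2: D(W) = {5,6,7,8}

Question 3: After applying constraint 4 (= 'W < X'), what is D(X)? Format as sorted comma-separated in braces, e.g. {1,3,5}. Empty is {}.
Answer: {8}

Derivation:
Constraint 1 (Z != X) on D(Z)={3,4,5,7,8} D(X)={3,7,8}: no change
Constraint 2 (V < W) on D(V)={4,5,6,7} D(W)={3,4,5,6,7,8}: W {3,4,5,6,7,8}->{5,6,7,8}
Constraint 3 (W + Z = X) on D(W)={5,6,7,8} D(Z)={3,4,5,7,8} D(X)={3,7,8}: W {5,6,7,8}->{5}; Z {3,4,5,7,8}->{3}; X {3,7,8}->{8}
Constraint 4 (W < X) on D(W)={5} D(X)={8}: no change
So after constraint 4: D(X) = {8}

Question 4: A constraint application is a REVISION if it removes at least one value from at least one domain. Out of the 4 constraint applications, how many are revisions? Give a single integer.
Answer: 2

Derivation:
Constraint 1 (Z != X) on D(Z)={3,4,5,7,8} D(X)={3,7,8}: no change => not a revision
Constraint 2 (V < W) on D(V)={4,5,6,7} D(W)={3,4,5,6,7,8}: W {3,4,5,6,7,8}->{5,6,7,8} => REVISION
Constraint 3 (W + Z = X) on D(W)={5,6,7,8} D(Z)={3,4,5,7,8} D(X)={3,7,8}: W {5,6,7,8}->{5}; Z {3,4,5,7,8}->{3}; X {3,7,8}->{8} => REVISION
Constraint 4 (W < X) on D(W)={5} D(X)={8}: no change => not a revision
Total revisions = 2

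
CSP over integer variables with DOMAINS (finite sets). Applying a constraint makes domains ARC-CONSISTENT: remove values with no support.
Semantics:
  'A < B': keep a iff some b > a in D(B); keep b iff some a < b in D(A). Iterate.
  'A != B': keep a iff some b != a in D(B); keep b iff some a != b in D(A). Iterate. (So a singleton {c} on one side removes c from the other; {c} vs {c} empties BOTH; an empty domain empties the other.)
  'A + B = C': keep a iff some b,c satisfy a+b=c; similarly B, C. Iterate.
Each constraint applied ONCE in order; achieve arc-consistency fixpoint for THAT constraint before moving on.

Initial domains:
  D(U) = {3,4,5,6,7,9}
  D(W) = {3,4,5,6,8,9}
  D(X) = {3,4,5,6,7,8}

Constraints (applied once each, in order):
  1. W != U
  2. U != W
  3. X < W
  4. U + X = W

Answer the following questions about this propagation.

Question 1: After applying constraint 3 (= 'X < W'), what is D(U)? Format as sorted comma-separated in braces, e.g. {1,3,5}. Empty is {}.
Answer: {3,4,5,6,7,9}

Derivation:
Constraint 1 (W != U) on D(W)={3,4,5,6,8,9} D(U)={3,4,5,6,7,9}: no change
Constraint 2 (U != W) on D(U)={3,4,5,6,7,9} D(W)={3,4,5,6,8,9}: no change
Constraint 3 (X < W) on D(X)={3,4,5,6,7,8} D(W)={3,4,5,6,8,9}: W {3,4,5,6,8,9}->{4,5,6,8,9}
So after constraint 3: D(U) = {3,4,5,6,7,9}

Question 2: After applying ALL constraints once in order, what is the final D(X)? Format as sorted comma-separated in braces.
Constraint 1 (W != U) on D(W)={3,4,5,6,8,9} D(U)={3,4,5,6,7,9}: no change
Constraint 2 (U != W) on D(U)={3,4,5,6,7,9} D(W)={3,4,5,6,8,9}: no change
Constraint 3 (X < W) on D(X)={3,4,5,6,7,8} D(W)={3,4,5,6,8,9}: W {3,4,5,6,8,9}->{4,5,6,8,9}
Constraint 4 (U + X = W) on D(U)={3,4,5,6,7,9} D(X)={3,4,5,6,7,8} D(W)={4,5,6,8,9}: U {3,4,5,6,7,9}->{3,4,5,6}; X {3,4,5,6,7,8}->{3,4,5,6}; W {4,5,6,8,9}->{6,8,9}
So after all 4 constraints: D(X) = {3,4,5,6}

Answer: {3,4,5,6}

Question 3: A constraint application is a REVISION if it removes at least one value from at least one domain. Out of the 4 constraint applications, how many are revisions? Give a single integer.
Constraint 1 (W != U) on D(W)={3,4,5,6,8,9} D(U)={3,4,5,6,7,9}: no change => not a revision
Constraint 2 (U != W) on D(U)={3,4,5,6,7,9} D(W)={3,4,5,6,8,9}: no change => not a revision
Constraint 3 (X < W) on D(X)={3,4,5,6,7,8} D(W)={3,4,5,6,8,9}: W {3,4,5,6,8,9}->{4,5,6,8,9} => REVISION
Constraint 4 (U + X = W) on D(U)={3,4,5,6,7,9} D(X)={3,4,5,6,7,8} D(W)={4,5,6,8,9}: U {3,4,5,6,7,9}->{3,4,5,6}; X {3,4,5,6,7,8}->{3,4,5,6}; W {4,5,6,8,9}->{6,8,9} => REVISION
Total revisions = 2

Answer: 2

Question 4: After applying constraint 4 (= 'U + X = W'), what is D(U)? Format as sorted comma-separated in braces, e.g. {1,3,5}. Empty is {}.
Answer: {3,4,5,6}

Derivation:
Constraint 1 (W != U) on D(W)={3,4,5,6,8,9} D(U)={3,4,5,6,7,9}: no change
Constraint 2 (U != W) on D(U)={3,4,5,6,7,9} D(W)={3,4,5,6,8,9}: no change
Constraint 3 (X < W) on D(X)={3,4,5,6,7,8} D(W)={3,4,5,6,8,9}: W {3,4,5,6,8,9}->{4,5,6,8,9}
Constraint 4 (U + X = W) on D(U)={3,4,5,6,7,9} D(X)={3,4,5,6,7,8} D(W)={4,5,6,8,9}: U {3,4,5,6,7,9}->{3,4,5,6}; X {3,4,5,6,7,8}->{3,4,5,6}; W {4,5,6,8,9}->{6,8,9}
So after constraint 4: D(U) = {3,4,5,6}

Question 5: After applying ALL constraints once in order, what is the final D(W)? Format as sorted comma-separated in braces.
Constraint 1 (W != U) on D(W)={3,4,5,6,8,9} D(U)={3,4,5,6,7,9}: no change
Constraint 2 (U != W) on D(U)={3,4,5,6,7,9} D(W)={3,4,5,6,8,9}: no change
Constraint 3 (X < W) on D(X)={3,4,5,6,7,8} D(W)={3,4,5,6,8,9}: W {3,4,5,6,8,9}->{4,5,6,8,9}
Constraint 4 (U + X = W) on D(U)={3,4,5,6,7,9} D(X)={3,4,5,6,7,8} D(W)={4,5,6,8,9}: U {3,4,5,6,7,9}->{3,4,5,6}; X {3,4,5,6,7,8}->{3,4,5,6}; W {4,5,6,8,9}->{6,8,9}
So after all 4 constraints: D(W) = {6,8,9}

Answer: {6,8,9}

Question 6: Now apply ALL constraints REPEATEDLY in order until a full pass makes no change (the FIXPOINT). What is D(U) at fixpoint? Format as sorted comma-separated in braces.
Answer: {3,4,5,6}

Derivation:
pass 0 (initial): D(U)={3,4,5,6,7,9}
pass 1: U {3,4,5,6,7,9}->{3,4,5,6}; W {3,4,5,6,8,9}->{6,8,9}; X {3,4,5,6,7,8}->{3,4,5,6}
pass 2: no change
Fixpoint after 2 passes: D(U) = {3,4,5,6}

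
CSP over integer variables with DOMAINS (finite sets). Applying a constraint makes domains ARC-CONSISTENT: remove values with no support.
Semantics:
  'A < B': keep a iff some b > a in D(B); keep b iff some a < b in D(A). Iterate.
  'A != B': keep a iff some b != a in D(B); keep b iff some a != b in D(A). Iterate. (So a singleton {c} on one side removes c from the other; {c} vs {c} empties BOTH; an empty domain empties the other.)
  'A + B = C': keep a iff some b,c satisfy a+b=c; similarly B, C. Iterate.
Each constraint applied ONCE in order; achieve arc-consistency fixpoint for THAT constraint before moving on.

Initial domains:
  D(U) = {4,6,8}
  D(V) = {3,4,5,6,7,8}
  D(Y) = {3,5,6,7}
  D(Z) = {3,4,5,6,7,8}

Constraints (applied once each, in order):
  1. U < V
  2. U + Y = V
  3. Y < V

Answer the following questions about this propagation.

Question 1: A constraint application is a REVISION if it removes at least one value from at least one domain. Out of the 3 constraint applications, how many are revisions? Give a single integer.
Constraint 1 (U < V) on D(U)={4,6,8} D(V)={3,4,5,6,7,8}: U {4,6,8}->{4,6}; V {3,4,5,6,7,8}->{5,6,7,8} => REVISION
Constraint 2 (U + Y = V) on D(U)={4,6} D(Y)={3,5,6,7} D(V)={5,6,7,8}: U {4,6}->{4}; Y {3,5,6,7}->{3}; V {5,6,7,8}->{7} => REVISION
Constraint 3 (Y < V) on D(Y)={3} D(V)={7}: no change => not a revision
Total revisions = 2

Answer: 2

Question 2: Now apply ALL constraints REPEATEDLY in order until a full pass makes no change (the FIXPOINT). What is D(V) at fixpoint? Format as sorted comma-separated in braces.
Answer: {7}

Derivation:
pass 0 (initial): D(V)={3,4,5,6,7,8}
pass 1: U {4,6,8}->{4}; V {3,4,5,6,7,8}->{7}; Y {3,5,6,7}->{3}
pass 2: no change
Fixpoint after 2 passes: D(V) = {7}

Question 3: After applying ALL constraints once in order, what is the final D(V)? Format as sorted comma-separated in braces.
Constraint 1 (U < V) on D(U)={4,6,8} D(V)={3,4,5,6,7,8}: U {4,6,8}->{4,6}; V {3,4,5,6,7,8}->{5,6,7,8}
Constraint 2 (U + Y = V) on D(U)={4,6} D(Y)={3,5,6,7} D(V)={5,6,7,8}: U {4,6}->{4}; Y {3,5,6,7}->{3}; V {5,6,7,8}->{7}
Constraint 3 (Y < V) on D(Y)={3} D(V)={7}: no change
So after all 3 constraints: D(V) = {7}

Answer: {7}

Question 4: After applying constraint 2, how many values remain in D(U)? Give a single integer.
Constraint 1 (U < V) on D(U)={4,6,8} D(V)={3,4,5,6,7,8}: U {4,6,8}->{4,6}; V {3,4,5,6,7,8}->{5,6,7,8}
Constraint 2 (U + Y = V) on D(U)={4,6} D(Y)={3,5,6,7} D(V)={5,6,7,8}: U {4,6}->{4}; Y {3,5,6,7}->{3}; V {5,6,7,8}->{7}
So after constraint 2: D(U)={4}, size = 1

Answer: 1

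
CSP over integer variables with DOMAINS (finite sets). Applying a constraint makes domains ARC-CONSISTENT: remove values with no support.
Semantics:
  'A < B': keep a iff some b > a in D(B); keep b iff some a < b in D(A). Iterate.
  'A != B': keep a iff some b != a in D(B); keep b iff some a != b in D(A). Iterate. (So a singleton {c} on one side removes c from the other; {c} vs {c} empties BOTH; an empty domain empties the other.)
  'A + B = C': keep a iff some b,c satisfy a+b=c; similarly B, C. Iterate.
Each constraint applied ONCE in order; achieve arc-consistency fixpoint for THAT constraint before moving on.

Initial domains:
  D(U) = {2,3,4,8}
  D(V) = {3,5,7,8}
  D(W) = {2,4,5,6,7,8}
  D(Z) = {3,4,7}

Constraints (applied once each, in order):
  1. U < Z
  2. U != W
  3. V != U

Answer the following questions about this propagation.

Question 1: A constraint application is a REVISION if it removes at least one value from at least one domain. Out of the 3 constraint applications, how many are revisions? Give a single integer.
Answer: 1

Derivation:
Constraint 1 (U < Z) on D(U)={2,3,4,8} D(Z)={3,4,7}: U {2,3,4,8}->{2,3,4} => REVISION
Constraint 2 (U != W) on D(U)={2,3,4} D(W)={2,4,5,6,7,8}: no change => not a revision
Constraint 3 (V != U) on D(V)={3,5,7,8} D(U)={2,3,4}: no change => not a revision
Total revisions = 1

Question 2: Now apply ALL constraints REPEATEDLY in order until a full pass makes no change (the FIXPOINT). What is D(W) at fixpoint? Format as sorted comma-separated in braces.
Answer: {2,4,5,6,7,8}

Derivation:
pass 0 (initial): D(W)={2,4,5,6,7,8}
pass 1: U {2,3,4,8}->{2,3,4}
pass 2: no change
Fixpoint after 2 passes: D(W) = {2,4,5,6,7,8}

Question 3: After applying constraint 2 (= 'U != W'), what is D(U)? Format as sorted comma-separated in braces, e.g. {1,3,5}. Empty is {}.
Constraint 1 (U < Z) on D(U)={2,3,4,8} D(Z)={3,4,7}: U {2,3,4,8}->{2,3,4}
Constraint 2 (U != W) on D(U)={2,3,4} D(W)={2,4,5,6,7,8}: no change
So after constraint 2: D(U) = {2,3,4}

Answer: {2,3,4}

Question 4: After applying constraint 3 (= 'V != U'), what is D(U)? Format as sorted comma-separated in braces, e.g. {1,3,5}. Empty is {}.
Answer: {2,3,4}

Derivation:
Constraint 1 (U < Z) on D(U)={2,3,4,8} D(Z)={3,4,7}: U {2,3,4,8}->{2,3,4}
Constraint 2 (U != W) on D(U)={2,3,4} D(W)={2,4,5,6,7,8}: no change
Constraint 3 (V != U) on D(V)={3,5,7,8} D(U)={2,3,4}: no change
So after constraint 3: D(U) = {2,3,4}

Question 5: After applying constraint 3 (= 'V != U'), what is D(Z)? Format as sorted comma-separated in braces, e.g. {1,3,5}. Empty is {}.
Constraint 1 (U < Z) on D(U)={2,3,4,8} D(Z)={3,4,7}: U {2,3,4,8}->{2,3,4}
Constraint 2 (U != W) on D(U)={2,3,4} D(W)={2,4,5,6,7,8}: no change
Constraint 3 (V != U) on D(V)={3,5,7,8} D(U)={2,3,4}: no change
So after constraint 3: D(Z) = {3,4,7}

Answer: {3,4,7}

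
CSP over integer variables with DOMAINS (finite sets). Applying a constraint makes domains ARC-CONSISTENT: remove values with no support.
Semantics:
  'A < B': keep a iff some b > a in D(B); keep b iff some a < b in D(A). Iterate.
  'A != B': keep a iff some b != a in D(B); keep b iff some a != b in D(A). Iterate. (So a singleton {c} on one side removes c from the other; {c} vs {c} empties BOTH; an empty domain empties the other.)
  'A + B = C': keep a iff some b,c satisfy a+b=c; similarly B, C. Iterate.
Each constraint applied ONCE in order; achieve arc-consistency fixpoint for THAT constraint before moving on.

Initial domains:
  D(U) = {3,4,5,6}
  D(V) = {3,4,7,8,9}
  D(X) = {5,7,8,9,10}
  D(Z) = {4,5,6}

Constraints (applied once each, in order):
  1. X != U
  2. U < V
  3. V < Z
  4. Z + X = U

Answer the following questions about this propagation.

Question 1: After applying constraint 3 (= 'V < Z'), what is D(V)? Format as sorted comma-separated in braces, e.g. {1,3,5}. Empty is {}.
Answer: {4}

Derivation:
Constraint 1 (X != U) on D(X)={5,7,8,9,10} D(U)={3,4,5,6}: no change
Constraint 2 (U < V) on D(U)={3,4,5,6} D(V)={3,4,7,8,9}: V {3,4,7,8,9}->{4,7,8,9}
Constraint 3 (V < Z) on D(V)={4,7,8,9} D(Z)={4,5,6}: V {4,7,8,9}->{4}; Z {4,5,6}->{5,6}
So after constraint 3: D(V) = {4}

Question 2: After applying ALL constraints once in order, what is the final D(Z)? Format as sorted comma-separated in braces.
Constraint 1 (X != U) on D(X)={5,7,8,9,10} D(U)={3,4,5,6}: no change
Constraint 2 (U < V) on D(U)={3,4,5,6} D(V)={3,4,7,8,9}: V {3,4,7,8,9}->{4,7,8,9}
Constraint 3 (V < Z) on D(V)={4,7,8,9} D(Z)={4,5,6}: V {4,7,8,9}->{4}; Z {4,5,6}->{5,6}
Constraint 4 (Z + X = U) on D(Z)={5,6} D(X)={5,7,8,9,10} D(U)={3,4,5,6}: Z {5,6}->{}; X {5,7,8,9,10}->{}; U {3,4,5,6}->{}
So after all 4 constraints: D(Z) = {}

Answer: {}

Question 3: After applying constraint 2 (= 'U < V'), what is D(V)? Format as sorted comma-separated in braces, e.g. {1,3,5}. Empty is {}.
Answer: {4,7,8,9}

Derivation:
Constraint 1 (X != U) on D(X)={5,7,8,9,10} D(U)={3,4,5,6}: no change
Constraint 2 (U < V) on D(U)={3,4,5,6} D(V)={3,4,7,8,9}: V {3,4,7,8,9}->{4,7,8,9}
So after constraint 2: D(V) = {4,7,8,9}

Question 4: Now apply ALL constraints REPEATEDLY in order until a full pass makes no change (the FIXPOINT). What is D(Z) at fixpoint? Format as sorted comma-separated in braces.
Answer: {}

Derivation:
pass 0 (initial): D(Z)={4,5,6}
pass 1: U {3,4,5,6}->{}; V {3,4,7,8,9}->{4}; X {5,7,8,9,10}->{}; Z {4,5,6}->{}
pass 2: V {4}->{}
pass 3: no change
Fixpoint after 3 passes: D(Z) = {}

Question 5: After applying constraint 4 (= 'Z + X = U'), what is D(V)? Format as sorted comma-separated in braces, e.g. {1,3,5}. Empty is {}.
Constraint 1 (X != U) on D(X)={5,7,8,9,10} D(U)={3,4,5,6}: no change
Constraint 2 (U < V) on D(U)={3,4,5,6} D(V)={3,4,7,8,9}: V {3,4,7,8,9}->{4,7,8,9}
Constraint 3 (V < Z) on D(V)={4,7,8,9} D(Z)={4,5,6}: V {4,7,8,9}->{4}; Z {4,5,6}->{5,6}
Constraint 4 (Z + X = U) on D(Z)={5,6} D(X)={5,7,8,9,10} D(U)={3,4,5,6}: Z {5,6}->{}; X {5,7,8,9,10}->{}; U {3,4,5,6}->{}
So after constraint 4: D(V) = {4}

Answer: {4}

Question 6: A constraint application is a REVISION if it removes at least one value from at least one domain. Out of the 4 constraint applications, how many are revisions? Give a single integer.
Constraint 1 (X != U) on D(X)={5,7,8,9,10} D(U)={3,4,5,6}: no change => not a revision
Constraint 2 (U < V) on D(U)={3,4,5,6} D(V)={3,4,7,8,9}: V {3,4,7,8,9}->{4,7,8,9} => REVISION
Constraint 3 (V < Z) on D(V)={4,7,8,9} D(Z)={4,5,6}: V {4,7,8,9}->{4}; Z {4,5,6}->{5,6} => REVISION
Constraint 4 (Z + X = U) on D(Z)={5,6} D(X)={5,7,8,9,10} D(U)={3,4,5,6}: Z {5,6}->{}; X {5,7,8,9,10}->{}; U {3,4,5,6}->{} => REVISION
Total revisions = 3

Answer: 3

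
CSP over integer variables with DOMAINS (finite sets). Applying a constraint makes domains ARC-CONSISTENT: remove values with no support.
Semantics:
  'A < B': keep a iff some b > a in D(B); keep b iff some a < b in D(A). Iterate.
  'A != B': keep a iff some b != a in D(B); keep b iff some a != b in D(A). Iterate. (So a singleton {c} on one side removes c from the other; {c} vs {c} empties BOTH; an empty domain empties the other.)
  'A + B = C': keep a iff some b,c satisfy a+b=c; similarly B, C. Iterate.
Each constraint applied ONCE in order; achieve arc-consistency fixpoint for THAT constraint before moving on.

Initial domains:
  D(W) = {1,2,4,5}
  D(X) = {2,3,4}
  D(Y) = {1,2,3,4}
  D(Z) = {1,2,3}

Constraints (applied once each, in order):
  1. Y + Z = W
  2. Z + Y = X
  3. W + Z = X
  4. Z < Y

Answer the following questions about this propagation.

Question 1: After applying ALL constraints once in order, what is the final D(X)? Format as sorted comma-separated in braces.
Answer: {3,4}

Derivation:
Constraint 1 (Y + Z = W) on D(Y)={1,2,3,4} D(Z)={1,2,3} D(W)={1,2,4,5}: W {1,2,4,5}->{2,4,5}
Constraint 2 (Z + Y = X) on D(Z)={1,2,3} D(Y)={1,2,3,4} D(X)={2,3,4}: Y {1,2,3,4}->{1,2,3}
Constraint 3 (W + Z = X) on D(W)={2,4,5} D(Z)={1,2,3} D(X)={2,3,4}: W {2,4,5}->{2}; Z {1,2,3}->{1,2}; X {2,3,4}->{3,4}
Constraint 4 (Z < Y) on D(Z)={1,2} D(Y)={1,2,3}: Y {1,2,3}->{2,3}
So after all 4 constraints: D(X) = {3,4}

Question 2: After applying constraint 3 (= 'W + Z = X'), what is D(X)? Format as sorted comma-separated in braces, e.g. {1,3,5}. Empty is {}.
Constraint 1 (Y + Z = W) on D(Y)={1,2,3,4} D(Z)={1,2,3} D(W)={1,2,4,5}: W {1,2,4,5}->{2,4,5}
Constraint 2 (Z + Y = X) on D(Z)={1,2,3} D(Y)={1,2,3,4} D(X)={2,3,4}: Y {1,2,3,4}->{1,2,3}
Constraint 3 (W + Z = X) on D(W)={2,4,5} D(Z)={1,2,3} D(X)={2,3,4}: W {2,4,5}->{2}; Z {1,2,3}->{1,2}; X {2,3,4}->{3,4}
So after constraint 3: D(X) = {3,4}

Answer: {3,4}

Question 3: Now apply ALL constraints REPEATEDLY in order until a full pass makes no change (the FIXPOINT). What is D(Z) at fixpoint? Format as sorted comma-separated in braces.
Answer: {}

Derivation:
pass 0 (initial): D(Z)={1,2,3}
pass 1: W {1,2,4,5}->{2}; X {2,3,4}->{3,4}; Y {1,2,3,4}->{2,3}; Z {1,2,3}->{1,2}
pass 2: W {2}->{}; X {3,4}->{}; Y {2,3}->{}; Z {1,2}->{}
pass 3: no change
Fixpoint after 3 passes: D(Z) = {}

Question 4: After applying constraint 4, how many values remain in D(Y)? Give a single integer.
Constraint 1 (Y + Z = W) on D(Y)={1,2,3,4} D(Z)={1,2,3} D(W)={1,2,4,5}: W {1,2,4,5}->{2,4,5}
Constraint 2 (Z + Y = X) on D(Z)={1,2,3} D(Y)={1,2,3,4} D(X)={2,3,4}: Y {1,2,3,4}->{1,2,3}
Constraint 3 (W + Z = X) on D(W)={2,4,5} D(Z)={1,2,3} D(X)={2,3,4}: W {2,4,5}->{2}; Z {1,2,3}->{1,2}; X {2,3,4}->{3,4}
Constraint 4 (Z < Y) on D(Z)={1,2} D(Y)={1,2,3}: Y {1,2,3}->{2,3}
So after constraint 4: D(Y)={2,3}, size = 2

Answer: 2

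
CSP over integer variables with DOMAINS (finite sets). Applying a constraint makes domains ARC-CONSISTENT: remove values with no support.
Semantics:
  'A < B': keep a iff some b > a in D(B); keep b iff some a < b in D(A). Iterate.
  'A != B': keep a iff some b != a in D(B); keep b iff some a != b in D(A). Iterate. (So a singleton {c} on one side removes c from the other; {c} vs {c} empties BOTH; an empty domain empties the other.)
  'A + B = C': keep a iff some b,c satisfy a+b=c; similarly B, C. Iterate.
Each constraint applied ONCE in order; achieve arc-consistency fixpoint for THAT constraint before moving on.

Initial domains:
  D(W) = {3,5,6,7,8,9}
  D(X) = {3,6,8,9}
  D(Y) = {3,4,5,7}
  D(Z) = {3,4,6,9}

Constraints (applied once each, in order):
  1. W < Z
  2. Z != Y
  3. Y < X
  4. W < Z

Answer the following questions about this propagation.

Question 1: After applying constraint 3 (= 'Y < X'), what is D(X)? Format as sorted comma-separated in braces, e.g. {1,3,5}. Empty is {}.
Answer: {6,8,9}

Derivation:
Constraint 1 (W < Z) on D(W)={3,5,6,7,8,9} D(Z)={3,4,6,9}: W {3,5,6,7,8,9}->{3,5,6,7,8}; Z {3,4,6,9}->{4,6,9}
Constraint 2 (Z != Y) on D(Z)={4,6,9} D(Y)={3,4,5,7}: no change
Constraint 3 (Y < X) on D(Y)={3,4,5,7} D(X)={3,6,8,9}: X {3,6,8,9}->{6,8,9}
So after constraint 3: D(X) = {6,8,9}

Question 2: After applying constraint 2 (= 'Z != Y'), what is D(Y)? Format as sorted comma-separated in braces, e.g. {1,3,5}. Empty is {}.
Answer: {3,4,5,7}

Derivation:
Constraint 1 (W < Z) on D(W)={3,5,6,7,8,9} D(Z)={3,4,6,9}: W {3,5,6,7,8,9}->{3,5,6,7,8}; Z {3,4,6,9}->{4,6,9}
Constraint 2 (Z != Y) on D(Z)={4,6,9} D(Y)={3,4,5,7}: no change
So after constraint 2: D(Y) = {3,4,5,7}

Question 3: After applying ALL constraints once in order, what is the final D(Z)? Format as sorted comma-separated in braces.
Constraint 1 (W < Z) on D(W)={3,5,6,7,8,9} D(Z)={3,4,6,9}: W {3,5,6,7,8,9}->{3,5,6,7,8}; Z {3,4,6,9}->{4,6,9}
Constraint 2 (Z != Y) on D(Z)={4,6,9} D(Y)={3,4,5,7}: no change
Constraint 3 (Y < X) on D(Y)={3,4,5,7} D(X)={3,6,8,9}: X {3,6,8,9}->{6,8,9}
Constraint 4 (W < Z) on D(W)={3,5,6,7,8} D(Z)={4,6,9}: no change
So after all 4 constraints: D(Z) = {4,6,9}

Answer: {4,6,9}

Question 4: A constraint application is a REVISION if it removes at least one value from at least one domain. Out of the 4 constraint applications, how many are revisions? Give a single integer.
Constraint 1 (W < Z) on D(W)={3,5,6,7,8,9} D(Z)={3,4,6,9}: W {3,5,6,7,8,9}->{3,5,6,7,8}; Z {3,4,6,9}->{4,6,9} => REVISION
Constraint 2 (Z != Y) on D(Z)={4,6,9} D(Y)={3,4,5,7}: no change => not a revision
Constraint 3 (Y < X) on D(Y)={3,4,5,7} D(X)={3,6,8,9}: X {3,6,8,9}->{6,8,9} => REVISION
Constraint 4 (W < Z) on D(W)={3,5,6,7,8} D(Z)={4,6,9}: no change => not a revision
Total revisions = 2

Answer: 2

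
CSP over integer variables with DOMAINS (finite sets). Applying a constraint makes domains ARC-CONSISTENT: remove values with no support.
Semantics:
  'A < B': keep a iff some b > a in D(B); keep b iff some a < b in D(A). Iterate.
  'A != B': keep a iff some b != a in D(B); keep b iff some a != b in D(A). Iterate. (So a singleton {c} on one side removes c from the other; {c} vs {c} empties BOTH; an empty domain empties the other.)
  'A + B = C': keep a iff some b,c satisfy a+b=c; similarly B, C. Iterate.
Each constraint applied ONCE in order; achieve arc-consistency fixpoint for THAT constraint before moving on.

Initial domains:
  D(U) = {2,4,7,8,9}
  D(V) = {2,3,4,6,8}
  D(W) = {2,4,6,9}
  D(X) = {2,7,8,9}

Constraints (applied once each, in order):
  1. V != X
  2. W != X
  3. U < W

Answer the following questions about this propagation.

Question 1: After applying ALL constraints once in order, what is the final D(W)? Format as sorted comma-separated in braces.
Answer: {4,6,9}

Derivation:
Constraint 1 (V != X) on D(V)={2,3,4,6,8} D(X)={2,7,8,9}: no change
Constraint 2 (W != X) on D(W)={2,4,6,9} D(X)={2,7,8,9}: no change
Constraint 3 (U < W) on D(U)={2,4,7,8,9} D(W)={2,4,6,9}: U {2,4,7,8,9}->{2,4,7,8}; W {2,4,6,9}->{4,6,9}
So after all 3 constraints: D(W) = {4,6,9}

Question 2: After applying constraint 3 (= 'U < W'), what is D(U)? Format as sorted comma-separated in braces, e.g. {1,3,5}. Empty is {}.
Answer: {2,4,7,8}

Derivation:
Constraint 1 (V != X) on D(V)={2,3,4,6,8} D(X)={2,7,8,9}: no change
Constraint 2 (W != X) on D(W)={2,4,6,9} D(X)={2,7,8,9}: no change
Constraint 3 (U < W) on D(U)={2,4,7,8,9} D(W)={2,4,6,9}: U {2,4,7,8,9}->{2,4,7,8}; W {2,4,6,9}->{4,6,9}
So after constraint 3: D(U) = {2,4,7,8}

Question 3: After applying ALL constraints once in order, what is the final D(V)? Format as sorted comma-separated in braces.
Answer: {2,3,4,6,8}

Derivation:
Constraint 1 (V != X) on D(V)={2,3,4,6,8} D(X)={2,7,8,9}: no change
Constraint 2 (W != X) on D(W)={2,4,6,9} D(X)={2,7,8,9}: no change
Constraint 3 (U < W) on D(U)={2,4,7,8,9} D(W)={2,4,6,9}: U {2,4,7,8,9}->{2,4,7,8}; W {2,4,6,9}->{4,6,9}
So after all 3 constraints: D(V) = {2,3,4,6,8}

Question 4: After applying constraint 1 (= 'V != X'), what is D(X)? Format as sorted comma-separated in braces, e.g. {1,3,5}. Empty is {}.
Constraint 1 (V != X) on D(V)={2,3,4,6,8} D(X)={2,7,8,9}: no change
So after constraint 1: D(X) = {2,7,8,9}

Answer: {2,7,8,9}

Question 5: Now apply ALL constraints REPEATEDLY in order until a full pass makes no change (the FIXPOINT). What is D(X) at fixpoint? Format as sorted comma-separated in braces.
pass 0 (initial): D(X)={2,7,8,9}
pass 1: U {2,4,7,8,9}->{2,4,7,8}; W {2,4,6,9}->{4,6,9}
pass 2: no change
Fixpoint after 2 passes: D(X) = {2,7,8,9}

Answer: {2,7,8,9}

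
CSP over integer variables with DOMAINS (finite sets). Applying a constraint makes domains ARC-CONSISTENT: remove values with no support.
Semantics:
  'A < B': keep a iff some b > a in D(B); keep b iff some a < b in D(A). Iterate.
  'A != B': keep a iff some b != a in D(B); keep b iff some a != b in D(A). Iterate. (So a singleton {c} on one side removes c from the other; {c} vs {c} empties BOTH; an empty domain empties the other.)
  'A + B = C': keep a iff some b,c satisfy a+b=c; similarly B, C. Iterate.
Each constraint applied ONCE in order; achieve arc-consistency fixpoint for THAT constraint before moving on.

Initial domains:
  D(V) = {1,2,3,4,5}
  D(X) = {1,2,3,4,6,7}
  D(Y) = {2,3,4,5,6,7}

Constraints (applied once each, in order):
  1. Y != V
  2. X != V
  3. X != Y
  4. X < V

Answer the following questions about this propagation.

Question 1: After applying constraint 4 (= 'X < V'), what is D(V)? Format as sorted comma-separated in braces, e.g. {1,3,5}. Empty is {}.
Answer: {2,3,4,5}

Derivation:
Constraint 1 (Y != V) on D(Y)={2,3,4,5,6,7} D(V)={1,2,3,4,5}: no change
Constraint 2 (X != V) on D(X)={1,2,3,4,6,7} D(V)={1,2,3,4,5}: no change
Constraint 3 (X != Y) on D(X)={1,2,3,4,6,7} D(Y)={2,3,4,5,6,7}: no change
Constraint 4 (X < V) on D(X)={1,2,3,4,6,7} D(V)={1,2,3,4,5}: X {1,2,3,4,6,7}->{1,2,3,4}; V {1,2,3,4,5}->{2,3,4,5}
So after constraint 4: D(V) = {2,3,4,5}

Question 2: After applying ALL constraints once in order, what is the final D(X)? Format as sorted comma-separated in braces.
Constraint 1 (Y != V) on D(Y)={2,3,4,5,6,7} D(V)={1,2,3,4,5}: no change
Constraint 2 (X != V) on D(X)={1,2,3,4,6,7} D(V)={1,2,3,4,5}: no change
Constraint 3 (X != Y) on D(X)={1,2,3,4,6,7} D(Y)={2,3,4,5,6,7}: no change
Constraint 4 (X < V) on D(X)={1,2,3,4,6,7} D(V)={1,2,3,4,5}: X {1,2,3,4,6,7}->{1,2,3,4}; V {1,2,3,4,5}->{2,3,4,5}
So after all 4 constraints: D(X) = {1,2,3,4}

Answer: {1,2,3,4}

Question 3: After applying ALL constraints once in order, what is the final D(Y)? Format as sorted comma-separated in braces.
Answer: {2,3,4,5,6,7}

Derivation:
Constraint 1 (Y != V) on D(Y)={2,3,4,5,6,7} D(V)={1,2,3,4,5}: no change
Constraint 2 (X != V) on D(X)={1,2,3,4,6,7} D(V)={1,2,3,4,5}: no change
Constraint 3 (X != Y) on D(X)={1,2,3,4,6,7} D(Y)={2,3,4,5,6,7}: no change
Constraint 4 (X < V) on D(X)={1,2,3,4,6,7} D(V)={1,2,3,4,5}: X {1,2,3,4,6,7}->{1,2,3,4}; V {1,2,3,4,5}->{2,3,4,5}
So after all 4 constraints: D(Y) = {2,3,4,5,6,7}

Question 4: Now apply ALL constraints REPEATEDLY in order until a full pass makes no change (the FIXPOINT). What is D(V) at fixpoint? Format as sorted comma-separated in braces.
Answer: {2,3,4,5}

Derivation:
pass 0 (initial): D(V)={1,2,3,4,5}
pass 1: V {1,2,3,4,5}->{2,3,4,5}; X {1,2,3,4,6,7}->{1,2,3,4}
pass 2: no change
Fixpoint after 2 passes: D(V) = {2,3,4,5}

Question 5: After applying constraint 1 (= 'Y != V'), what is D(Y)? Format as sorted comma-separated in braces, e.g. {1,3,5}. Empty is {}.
Answer: {2,3,4,5,6,7}

Derivation:
Constraint 1 (Y != V) on D(Y)={2,3,4,5,6,7} D(V)={1,2,3,4,5}: no change
So after constraint 1: D(Y) = {2,3,4,5,6,7}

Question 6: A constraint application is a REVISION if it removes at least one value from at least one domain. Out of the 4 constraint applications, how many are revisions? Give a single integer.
Constraint 1 (Y != V) on D(Y)={2,3,4,5,6,7} D(V)={1,2,3,4,5}: no change => not a revision
Constraint 2 (X != V) on D(X)={1,2,3,4,6,7} D(V)={1,2,3,4,5}: no change => not a revision
Constraint 3 (X != Y) on D(X)={1,2,3,4,6,7} D(Y)={2,3,4,5,6,7}: no change => not a revision
Constraint 4 (X < V) on D(X)={1,2,3,4,6,7} D(V)={1,2,3,4,5}: X {1,2,3,4,6,7}->{1,2,3,4}; V {1,2,3,4,5}->{2,3,4,5} => REVISION
Total revisions = 1

Answer: 1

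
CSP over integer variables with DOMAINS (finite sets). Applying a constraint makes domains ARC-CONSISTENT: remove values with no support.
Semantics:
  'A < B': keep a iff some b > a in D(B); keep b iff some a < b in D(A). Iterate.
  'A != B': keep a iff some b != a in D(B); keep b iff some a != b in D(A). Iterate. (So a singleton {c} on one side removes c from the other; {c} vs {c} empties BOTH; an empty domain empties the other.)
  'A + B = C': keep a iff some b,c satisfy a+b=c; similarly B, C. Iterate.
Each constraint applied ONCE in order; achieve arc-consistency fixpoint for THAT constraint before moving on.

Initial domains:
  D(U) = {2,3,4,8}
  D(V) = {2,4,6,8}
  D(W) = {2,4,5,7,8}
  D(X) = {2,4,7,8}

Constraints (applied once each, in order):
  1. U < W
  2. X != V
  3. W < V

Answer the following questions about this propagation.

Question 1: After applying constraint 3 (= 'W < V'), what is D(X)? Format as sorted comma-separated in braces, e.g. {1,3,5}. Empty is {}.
Answer: {2,4,7,8}

Derivation:
Constraint 1 (U < W) on D(U)={2,3,4,8} D(W)={2,4,5,7,8}: U {2,3,4,8}->{2,3,4}; W {2,4,5,7,8}->{4,5,7,8}
Constraint 2 (X != V) on D(X)={2,4,7,8} D(V)={2,4,6,8}: no change
Constraint 3 (W < V) on D(W)={4,5,7,8} D(V)={2,4,6,8}: W {4,5,7,8}->{4,5,7}; V {2,4,6,8}->{6,8}
So after constraint 3: D(X) = {2,4,7,8}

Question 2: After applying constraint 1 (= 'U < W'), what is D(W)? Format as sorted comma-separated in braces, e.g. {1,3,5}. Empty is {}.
Answer: {4,5,7,8}

Derivation:
Constraint 1 (U < W) on D(U)={2,3,4,8} D(W)={2,4,5,7,8}: U {2,3,4,8}->{2,3,4}; W {2,4,5,7,8}->{4,5,7,8}
So after constraint 1: D(W) = {4,5,7,8}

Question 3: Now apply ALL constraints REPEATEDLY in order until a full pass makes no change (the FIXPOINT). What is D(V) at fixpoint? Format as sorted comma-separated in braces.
pass 0 (initial): D(V)={2,4,6,8}
pass 1: U {2,3,4,8}->{2,3,4}; V {2,4,6,8}->{6,8}; W {2,4,5,7,8}->{4,5,7}
pass 2: no change
Fixpoint after 2 passes: D(V) = {6,8}

Answer: {6,8}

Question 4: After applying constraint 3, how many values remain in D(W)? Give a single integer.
Answer: 3

Derivation:
Constraint 1 (U < W) on D(U)={2,3,4,8} D(W)={2,4,5,7,8}: U {2,3,4,8}->{2,3,4}; W {2,4,5,7,8}->{4,5,7,8}
Constraint 2 (X != V) on D(X)={2,4,7,8} D(V)={2,4,6,8}: no change
Constraint 3 (W < V) on D(W)={4,5,7,8} D(V)={2,4,6,8}: W {4,5,7,8}->{4,5,7}; V {2,4,6,8}->{6,8}
So after constraint 3: D(W)={4,5,7}, size = 3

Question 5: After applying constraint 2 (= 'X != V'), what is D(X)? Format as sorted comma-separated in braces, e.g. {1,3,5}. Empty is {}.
Answer: {2,4,7,8}

Derivation:
Constraint 1 (U < W) on D(U)={2,3,4,8} D(W)={2,4,5,7,8}: U {2,3,4,8}->{2,3,4}; W {2,4,5,7,8}->{4,5,7,8}
Constraint 2 (X != V) on D(X)={2,4,7,8} D(V)={2,4,6,8}: no change
So after constraint 2: D(X) = {2,4,7,8}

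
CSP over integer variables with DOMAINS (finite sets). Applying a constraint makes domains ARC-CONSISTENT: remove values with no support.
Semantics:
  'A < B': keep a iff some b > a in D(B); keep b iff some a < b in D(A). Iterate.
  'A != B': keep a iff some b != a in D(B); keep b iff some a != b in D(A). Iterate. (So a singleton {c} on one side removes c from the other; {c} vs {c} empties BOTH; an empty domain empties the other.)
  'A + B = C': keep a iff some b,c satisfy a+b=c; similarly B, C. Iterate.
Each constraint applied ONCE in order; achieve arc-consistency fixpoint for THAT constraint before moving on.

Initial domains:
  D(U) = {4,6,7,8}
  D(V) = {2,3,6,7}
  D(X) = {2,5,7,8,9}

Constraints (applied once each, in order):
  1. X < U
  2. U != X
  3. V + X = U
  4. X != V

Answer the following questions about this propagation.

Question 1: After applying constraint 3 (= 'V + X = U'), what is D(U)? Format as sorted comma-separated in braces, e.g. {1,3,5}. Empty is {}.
Constraint 1 (X < U) on D(X)={2,5,7,8,9} D(U)={4,6,7,8}: X {2,5,7,8,9}->{2,5,7}
Constraint 2 (U != X) on D(U)={4,6,7,8} D(X)={2,5,7}: no change
Constraint 3 (V + X = U) on D(V)={2,3,6,7} D(X)={2,5,7} D(U)={4,6,7,8}: V {2,3,6,7}->{2,3,6}; X {2,5,7}->{2,5}; U {4,6,7,8}->{4,7,8}
So after constraint 3: D(U) = {4,7,8}

Answer: {4,7,8}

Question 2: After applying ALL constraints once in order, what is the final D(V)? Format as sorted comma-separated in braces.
Answer: {2,3,6}

Derivation:
Constraint 1 (X < U) on D(X)={2,5,7,8,9} D(U)={4,6,7,8}: X {2,5,7,8,9}->{2,5,7}
Constraint 2 (U != X) on D(U)={4,6,7,8} D(X)={2,5,7}: no change
Constraint 3 (V + X = U) on D(V)={2,3,6,7} D(X)={2,5,7} D(U)={4,6,7,8}: V {2,3,6,7}->{2,3,6}; X {2,5,7}->{2,5}; U {4,6,7,8}->{4,7,8}
Constraint 4 (X != V) on D(X)={2,5} D(V)={2,3,6}: no change
So after all 4 constraints: D(V) = {2,3,6}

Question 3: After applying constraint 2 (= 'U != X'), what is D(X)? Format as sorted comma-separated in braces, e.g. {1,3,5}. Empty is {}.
Constraint 1 (X < U) on D(X)={2,5,7,8,9} D(U)={4,6,7,8}: X {2,5,7,8,9}->{2,5,7}
Constraint 2 (U != X) on D(U)={4,6,7,8} D(X)={2,5,7}: no change
So after constraint 2: D(X) = {2,5,7}

Answer: {2,5,7}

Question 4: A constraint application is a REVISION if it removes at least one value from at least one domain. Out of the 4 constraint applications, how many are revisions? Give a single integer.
Answer: 2

Derivation:
Constraint 1 (X < U) on D(X)={2,5,7,8,9} D(U)={4,6,7,8}: X {2,5,7,8,9}->{2,5,7} => REVISION
Constraint 2 (U != X) on D(U)={4,6,7,8} D(X)={2,5,7}: no change => not a revision
Constraint 3 (V + X = U) on D(V)={2,3,6,7} D(X)={2,5,7} D(U)={4,6,7,8}: V {2,3,6,7}->{2,3,6}; X {2,5,7}->{2,5}; U {4,6,7,8}->{4,7,8} => REVISION
Constraint 4 (X != V) on D(X)={2,5} D(V)={2,3,6}: no change => not a revision
Total revisions = 2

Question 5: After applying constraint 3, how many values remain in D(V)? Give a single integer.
Answer: 3

Derivation:
Constraint 1 (X < U) on D(X)={2,5,7,8,9} D(U)={4,6,7,8}: X {2,5,7,8,9}->{2,5,7}
Constraint 2 (U != X) on D(U)={4,6,7,8} D(X)={2,5,7}: no change
Constraint 3 (V + X = U) on D(V)={2,3,6,7} D(X)={2,5,7} D(U)={4,6,7,8}: V {2,3,6,7}->{2,3,6}; X {2,5,7}->{2,5}; U {4,6,7,8}->{4,7,8}
So after constraint 3: D(V)={2,3,6}, size = 3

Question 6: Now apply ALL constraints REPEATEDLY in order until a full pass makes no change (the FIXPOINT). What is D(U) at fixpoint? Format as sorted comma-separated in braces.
pass 0 (initial): D(U)={4,6,7,8}
pass 1: U {4,6,7,8}->{4,7,8}; V {2,3,6,7}->{2,3,6}; X {2,5,7,8,9}->{2,5}
pass 2: no change
Fixpoint after 2 passes: D(U) = {4,7,8}

Answer: {4,7,8}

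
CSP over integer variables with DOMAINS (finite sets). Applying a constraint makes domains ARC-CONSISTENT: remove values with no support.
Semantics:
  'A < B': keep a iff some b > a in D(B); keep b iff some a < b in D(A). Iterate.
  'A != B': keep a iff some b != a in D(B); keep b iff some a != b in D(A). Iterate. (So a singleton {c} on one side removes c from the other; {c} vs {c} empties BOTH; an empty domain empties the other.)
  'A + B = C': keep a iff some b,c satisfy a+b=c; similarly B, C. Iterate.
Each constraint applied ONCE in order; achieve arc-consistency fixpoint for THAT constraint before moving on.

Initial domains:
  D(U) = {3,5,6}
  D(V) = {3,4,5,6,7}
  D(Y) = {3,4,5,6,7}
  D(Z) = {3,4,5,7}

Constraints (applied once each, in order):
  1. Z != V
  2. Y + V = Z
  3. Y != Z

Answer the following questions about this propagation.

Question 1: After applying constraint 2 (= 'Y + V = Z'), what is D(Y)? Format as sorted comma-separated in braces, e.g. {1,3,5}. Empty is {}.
Constraint 1 (Z != V) on D(Z)={3,4,5,7} D(V)={3,4,5,6,7}: no change
Constraint 2 (Y + V = Z) on D(Y)={3,4,5,6,7} D(V)={3,4,5,6,7} D(Z)={3,4,5,7}: Y {3,4,5,6,7}->{3,4}; V {3,4,5,6,7}->{3,4}; Z {3,4,5,7}->{7}
So after constraint 2: D(Y) = {3,4}

Answer: {3,4}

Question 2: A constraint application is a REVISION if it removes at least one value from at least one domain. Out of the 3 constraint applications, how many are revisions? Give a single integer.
Answer: 1

Derivation:
Constraint 1 (Z != V) on D(Z)={3,4,5,7} D(V)={3,4,5,6,7}: no change => not a revision
Constraint 2 (Y + V = Z) on D(Y)={3,4,5,6,7} D(V)={3,4,5,6,7} D(Z)={3,4,5,7}: Y {3,4,5,6,7}->{3,4}; V {3,4,5,6,7}->{3,4}; Z {3,4,5,7}->{7} => REVISION
Constraint 3 (Y != Z) on D(Y)={3,4} D(Z)={7}: no change => not a revision
Total revisions = 1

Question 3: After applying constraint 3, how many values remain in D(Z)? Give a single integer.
Answer: 1

Derivation:
Constraint 1 (Z != V) on D(Z)={3,4,5,7} D(V)={3,4,5,6,7}: no change
Constraint 2 (Y + V = Z) on D(Y)={3,4,5,6,7} D(V)={3,4,5,6,7} D(Z)={3,4,5,7}: Y {3,4,5,6,7}->{3,4}; V {3,4,5,6,7}->{3,4}; Z {3,4,5,7}->{7}
Constraint 3 (Y != Z) on D(Y)={3,4} D(Z)={7}: no change
So after constraint 3: D(Z)={7}, size = 1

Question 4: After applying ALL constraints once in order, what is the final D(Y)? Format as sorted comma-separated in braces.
Constraint 1 (Z != V) on D(Z)={3,4,5,7} D(V)={3,4,5,6,7}: no change
Constraint 2 (Y + V = Z) on D(Y)={3,4,5,6,7} D(V)={3,4,5,6,7} D(Z)={3,4,5,7}: Y {3,4,5,6,7}->{3,4}; V {3,4,5,6,7}->{3,4}; Z {3,4,5,7}->{7}
Constraint 3 (Y != Z) on D(Y)={3,4} D(Z)={7}: no change
So after all 3 constraints: D(Y) = {3,4}

Answer: {3,4}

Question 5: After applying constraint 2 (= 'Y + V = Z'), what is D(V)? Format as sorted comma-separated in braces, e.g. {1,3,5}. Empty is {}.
Answer: {3,4}

Derivation:
Constraint 1 (Z != V) on D(Z)={3,4,5,7} D(V)={3,4,5,6,7}: no change
Constraint 2 (Y + V = Z) on D(Y)={3,4,5,6,7} D(V)={3,4,5,6,7} D(Z)={3,4,5,7}: Y {3,4,5,6,7}->{3,4}; V {3,4,5,6,7}->{3,4}; Z {3,4,5,7}->{7}
So after constraint 2: D(V) = {3,4}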